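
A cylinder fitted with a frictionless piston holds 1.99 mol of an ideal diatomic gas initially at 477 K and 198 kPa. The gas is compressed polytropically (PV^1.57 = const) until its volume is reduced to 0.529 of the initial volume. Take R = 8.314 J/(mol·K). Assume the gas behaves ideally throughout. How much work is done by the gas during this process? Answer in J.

V₁ = nRT₁/P₁ = 1.99×8.314×477/198 = 39.9 L.
Polytropic n=1.57: T₂ = T₁(V₁/V₂)^(n−1) = 477×(1.89)^0.57 = 686 K; P₂ = P₁(V₁/V₂)^n = 538 kPa.
W = (P₁V₁−P₂V₂)/(n−1) = (198×39.9−538×21.1)/0.57 = -6060 J.

-6060 J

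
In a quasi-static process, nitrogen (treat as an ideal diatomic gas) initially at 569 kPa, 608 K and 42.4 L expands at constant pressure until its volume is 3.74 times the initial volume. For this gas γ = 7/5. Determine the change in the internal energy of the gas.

165000 J

n = P₁V₁/(RT₁) = 569×42.4/(8.314×608) = 4.77 mol.
Isobaric: P stays 569 kPa; V/T = const ⇒ T₂ = 2270 K, V₂ = 159 L.
For an ideal gas ΔU = nCvΔT with Cv = (5/2)R = 20.8 J/(mol·K).
ΔU = 4.77×20.8×(2270−608) = 165000 J.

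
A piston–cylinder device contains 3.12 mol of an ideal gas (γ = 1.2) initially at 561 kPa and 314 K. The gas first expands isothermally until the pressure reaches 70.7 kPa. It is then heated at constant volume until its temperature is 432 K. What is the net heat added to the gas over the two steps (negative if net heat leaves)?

V₁ = nRT₁/P₁ = 3.12×8.314×314/561 = 14.5 L.
Step 1 — Isothermal: T stays 314 K; PV = const ⇒ V₂ = 115 L, P₂ = 70.7 kPa.
ΔU = 0 (ideal gas, T constant).
W = nRT ln(V₂/V₁) = 3.12×8.314×314×ln(7.93) = 16900 J.
Q = ΔU + W = 16900 J.
State after step 1: P = 70.7 kPa, V = 115 L, T = 314 K.
Step 2 — Isochoric: V stays 115 L; P/T = const ⇒ T₂ = 432 K, P₂ = 97.3 kPa.
W = 0 (no volume change).
ΔU = nCvΔT = 3.12×41.6×(432−314) = 15300 J.
Q = ΔU = 15300 J.
Net over both steps: W = 16900 J, Q = 32200 J, ΔU = 15300 J.

32200 J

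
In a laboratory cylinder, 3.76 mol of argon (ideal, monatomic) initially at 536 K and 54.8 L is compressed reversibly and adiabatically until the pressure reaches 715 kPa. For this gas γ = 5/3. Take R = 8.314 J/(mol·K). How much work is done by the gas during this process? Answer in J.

P₁ = nRT₁/V₁ = 3.76×8.314×536/54.8 = 306 kPa.
Adiabatic: T₂/T₁ = (P₂/P₁)^((γ−1)/γ) ⇒ T₂ = 536×(2.34)^0.400 = 753 K; V₂ = 32.9 L.
ΔU = nCvΔT = 3.76×12.5×(753−536) = 10200 J.
Q = 0 for an adiabatic process, so W = −ΔU = -10200 J.

-10200 J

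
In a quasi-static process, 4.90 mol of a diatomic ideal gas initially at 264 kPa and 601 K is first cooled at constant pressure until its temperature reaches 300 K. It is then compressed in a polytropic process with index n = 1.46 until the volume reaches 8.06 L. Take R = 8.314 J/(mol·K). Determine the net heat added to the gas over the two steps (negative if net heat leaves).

V₁ = nRT₁/P₁ = 4.90×8.314×601/264 = 92.7 L.
Step 1 — Isobaric: P stays 264 kPa; V/T = const ⇒ T₂ = 300 K, V₂ = 46.3 L.
W = PΔV = 264×(46.3−92.7) kPa·L = -12300 J.
ΔU = nCvΔT = 4.90×20.8×(300−601) = -30700 J.
Q = ΔU + W = nCpΔT = -42900 J.
State after step 1: P = 264 kPa, V = 46.3 L, T = 300 K.
Step 2 — Polytropic n=1.46: T₂ = T₁(V₁/V₂)^(n−1) = 300×(5.74)^0.46 = 670 K; P₂ = P₁(V₁/V₂)^n = 3390 kPa.
W = (P₁V₁−P₂V₂)/(n−1) = (264×46.3−3390×8.06)/0.46 = -32800 J.
ΔU = nCvΔT = 4.90×20.8×(670−300) = 37700 J.
Q = ΔU + W = 4920 J.
Net over both steps: W = -45100 J, Q = -38000 J, ΔU = 7070 J.

-38000 J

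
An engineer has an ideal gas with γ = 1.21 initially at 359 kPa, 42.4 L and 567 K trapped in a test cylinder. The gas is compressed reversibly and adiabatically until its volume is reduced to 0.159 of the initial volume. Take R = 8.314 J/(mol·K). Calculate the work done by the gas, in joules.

-34200 J

n = P₁V₁/(RT₁) = 359×42.4/(8.314×567) = 3.23 mol.
Adiabatic: TV^(γ−1) = const ⇒ T₂ = 567×(6.29)^0.210 = 834 K; PV^γ = const ⇒ P₂ = 3320 kPa.
ΔU = nCvΔT = 3.23×39.6×(834−567) = 34200 J.
Q = 0 for an adiabatic process, so W = −ΔU = -34200 J.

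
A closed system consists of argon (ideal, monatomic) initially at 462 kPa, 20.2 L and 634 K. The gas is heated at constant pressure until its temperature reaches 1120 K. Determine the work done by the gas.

7150 J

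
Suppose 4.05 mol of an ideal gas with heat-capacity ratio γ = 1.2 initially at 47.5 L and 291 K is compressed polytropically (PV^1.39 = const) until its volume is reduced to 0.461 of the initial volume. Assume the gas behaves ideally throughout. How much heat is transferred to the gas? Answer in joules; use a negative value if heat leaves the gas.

8410 J

P₁ = nRT₁/V₁ = 4.05×8.314×291/47.5 = 206 kPa.
Polytropic n=1.39: T₂ = T₁(V₁/V₂)^(n−1) = 291×(2.17)^0.39 = 394 K; P₂ = P₁(V₁/V₂)^n = 605 kPa.
W = (P₁V₁−P₂V₂)/(n−1) = (206×47.5−605×21.9)/0.39 = -8860 J.
ΔU = nCvΔT = 4.05×41.6×(394−291) = 17300 J.
Q = ΔU + W = 8410 J.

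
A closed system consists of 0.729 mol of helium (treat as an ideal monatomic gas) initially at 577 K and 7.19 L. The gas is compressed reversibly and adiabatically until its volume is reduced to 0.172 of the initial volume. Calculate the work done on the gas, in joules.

P₁ = nRT₁/V₁ = 0.729×8.314×577/7.19 = 486 kPa.
Adiabatic: TV^(γ−1) = const ⇒ T₂ = 577×(5.81)^0.667 = 1870 K; PV^γ = const ⇒ P₂ = 9140 kPa.
ΔU = nCvΔT = 0.729×12.5×(1870−577) = 11700 J.
Q = 0 for an adiabatic process, so W = −ΔU = -11700 J.
Work done on the gas = −W_by = 11700 J.

11700 J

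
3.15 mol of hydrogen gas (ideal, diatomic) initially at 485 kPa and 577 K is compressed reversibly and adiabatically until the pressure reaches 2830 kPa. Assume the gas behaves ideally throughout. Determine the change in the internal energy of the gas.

V₁ = nRT₁/P₁ = 3.15×8.314×577/485 = 31.2 L.
Adiabatic: T₂/T₁ = (P₂/P₁)^((γ−1)/γ) ⇒ T₂ = 577×(5.84)^0.286 = 955 K; V₂ = 8.84 L.
For an ideal gas ΔU = nCvΔT with Cv = (5/2)R = 20.8 J/(mol·K).
ΔU = 3.15×20.8×(955−577) = 24800 J.

24800 J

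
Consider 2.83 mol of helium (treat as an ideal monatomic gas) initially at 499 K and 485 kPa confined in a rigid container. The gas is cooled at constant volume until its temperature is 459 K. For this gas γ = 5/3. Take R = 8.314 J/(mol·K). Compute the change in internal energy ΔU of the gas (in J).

V₁ = nRT₁/P₁ = 2.83×8.314×499/485 = 24.2 L.
Isochoric: V stays 24.2 L; P/T = const ⇒ T₂ = 459 K, P₂ = 446 kPa.
For an ideal gas ΔU = nCvΔT with Cv = (3/2)R = 12.5 J/(mol·K).
ΔU = 2.83×12.5×(459−499) = -1410 J.

-1410 J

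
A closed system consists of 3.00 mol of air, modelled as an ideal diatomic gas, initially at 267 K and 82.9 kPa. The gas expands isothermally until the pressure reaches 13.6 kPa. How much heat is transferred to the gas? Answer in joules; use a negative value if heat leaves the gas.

V₁ = nRT₁/P₁ = 3.00×8.314×267/82.9 = 80.3 L.
Isothermal: T stays 267 K; PV = const ⇒ V₂ = 490 L, P₂ = 13.6 kPa.
ΔU = 0 (ideal gas, T constant).
W = nRT ln(V₂/V₁) = 3.00×8.314×267×ln(6.10) = 12000 J.
Q = ΔU + W = 12000 J.

12000 J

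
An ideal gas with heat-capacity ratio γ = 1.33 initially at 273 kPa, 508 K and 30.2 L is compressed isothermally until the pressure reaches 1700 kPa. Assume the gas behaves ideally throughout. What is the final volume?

4.85 L

Isothermal: T stays 508 K; PV = const ⇒ V₂ = 4.85 L, P₂ = 1700 kPa.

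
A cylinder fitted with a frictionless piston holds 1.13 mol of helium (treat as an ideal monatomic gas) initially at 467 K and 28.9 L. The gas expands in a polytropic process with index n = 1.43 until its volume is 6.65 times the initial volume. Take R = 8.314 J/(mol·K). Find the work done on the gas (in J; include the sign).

-5690 J

P₁ = nRT₁/V₁ = 1.13×8.314×467/28.9 = 152 kPa.
Polytropic n=1.43: T₂ = T₁(V₁/V₂)^(n−1) = 467×(0.150)^0.43 = 207 K; P₂ = P₁(V₁/V₂)^n = 10.1 kPa.
W = (P₁V₁−P₂V₂)/(n−1) = (152×28.9−10.1×192)/0.43 = 5690 J.
Work done on the gas = −W_by = -5690 J.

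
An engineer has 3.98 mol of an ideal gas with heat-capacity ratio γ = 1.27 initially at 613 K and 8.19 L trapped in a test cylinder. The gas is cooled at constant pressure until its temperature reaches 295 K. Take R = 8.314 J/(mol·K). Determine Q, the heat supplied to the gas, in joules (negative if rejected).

P₁ = nRT₁/V₁ = 3.98×8.314×613/8.19 = 2480 kPa.
Isobaric: P stays 2480 kPa; V/T = const ⇒ T₂ = 295 K, V₂ = 3.94 L.
W = PΔV = 2480×(3.94−8.19) kPa·L = -10500 J.
ΔU = nCvΔT = 3.98×30.8×(295−613) = -39000 J.
Q = ΔU + W = nCpΔT = -49500 J.

-49500 J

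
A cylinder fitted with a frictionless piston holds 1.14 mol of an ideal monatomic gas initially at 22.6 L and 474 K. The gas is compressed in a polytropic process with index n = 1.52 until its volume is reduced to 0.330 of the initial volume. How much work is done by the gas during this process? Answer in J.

P₁ = nRT₁/V₁ = 1.14×8.314×474/22.6 = 199 kPa.
Polytropic n=1.52: T₂ = T₁(V₁/V₂)^(n−1) = 474×(3.03)^0.52 = 844 K; P₂ = P₁(V₁/V₂)^n = 1070 kPa.
W = (P₁V₁−P₂V₂)/(n−1) = (199×22.6−1070×7.46)/0.52 = -6740 J.

-6740 J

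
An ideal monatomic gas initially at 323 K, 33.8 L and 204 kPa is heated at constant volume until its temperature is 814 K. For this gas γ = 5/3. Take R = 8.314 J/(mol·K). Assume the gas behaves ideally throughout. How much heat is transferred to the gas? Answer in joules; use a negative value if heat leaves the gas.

15700 J

n = P₁V₁/(RT₁) = 204×33.8/(8.314×323) = 2.57 mol.
Isochoric: V stays 33.8 L; P/T = const ⇒ T₂ = 814 K, P₂ = 514 kPa.
W = 0 (no volume change).
ΔU = nCvΔT = 2.57×12.5×(814−323) = 15700 J.
Q = ΔU = 15700 J.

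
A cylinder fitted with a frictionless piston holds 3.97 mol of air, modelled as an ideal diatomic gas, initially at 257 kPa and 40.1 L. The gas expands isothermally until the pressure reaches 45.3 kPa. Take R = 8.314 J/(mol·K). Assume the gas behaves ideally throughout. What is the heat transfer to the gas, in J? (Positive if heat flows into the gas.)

T₁ = P₁V₁/(nR) = 257×40.1/(3.97×8.314) = 312 K.
Isothermal: T stays 312 K; PV = const ⇒ V₂ = 227 L, P₂ = 45.3 kPa.
ΔU = 0 (ideal gas, T constant).
W = nRT ln(V₂/V₁) = 3.97×8.314×312×ln(5.67) = 17900 J.
Q = ΔU + W = 17900 J.

17900 J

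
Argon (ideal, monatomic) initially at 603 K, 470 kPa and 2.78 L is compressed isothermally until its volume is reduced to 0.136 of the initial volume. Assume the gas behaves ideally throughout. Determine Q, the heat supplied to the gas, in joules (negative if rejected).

-2610 J

n = P₁V₁/(RT₁) = 470×2.78/(8.314×603) = 0.261 mol.
Isothermal: T stays 603 K; PV = const ⇒ V₂ = 0.378 L, P₂ = 3460 kPa.
ΔU = 0 (ideal gas, T constant).
W = nRT ln(V₂/V₁) = 0.261×8.314×603×ln(0.136) = -2610 J.
Q = ΔU + W = -2610 J.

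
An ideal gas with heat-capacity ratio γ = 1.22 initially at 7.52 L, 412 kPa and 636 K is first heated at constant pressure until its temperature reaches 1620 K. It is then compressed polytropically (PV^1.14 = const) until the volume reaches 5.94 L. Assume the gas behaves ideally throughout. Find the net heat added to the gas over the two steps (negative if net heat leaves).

n = P₁V₁/(RT₁) = 412×7.52/(8.314×636) = 0.586 mol.
Step 1 — Isobaric: P stays 412 kPa; V/T = const ⇒ T₂ = 1620 K, V₂ = 19.2 L.
W = PΔV = 412×(19.2−7.52) kPa·L = 4790 J.
ΔU = nCvΔT = 0.586×37.8×(1620−636) = 21800 J.
Q = ΔU + W = nCpΔT = 26600 J.
State after step 1: P = 412 kPa, V = 19.2 L, T = 1620 K.
Step 2 — Polytropic n=1.14: T₂ = T₁(V₁/V₂)^(n−1) = 1620×(3.22)^0.14 = 1910 K; P₂ = P₁(V₁/V₂)^n = 1570 kPa.
W = (P₁V₁−P₂V₂)/(n−1) = (412×19.2−1570×5.94)/0.14 = -10000 J.
ΔU = nCvΔT = 0.586×37.8×(1910−1620) = 6390 J.
Q = ΔU + W = -3650 J.
Net over both steps: W = -5250 J, Q = 22900 J, ΔU = 28200 J.

22900 J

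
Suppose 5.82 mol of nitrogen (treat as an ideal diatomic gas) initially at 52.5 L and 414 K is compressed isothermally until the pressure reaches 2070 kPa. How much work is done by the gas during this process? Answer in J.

P₁ = nRT₁/V₁ = 5.82×8.314×414/52.5 = 382 kPa.
Isothermal: T stays 414 K; PV = const ⇒ V₂ = 9.68 L, P₂ = 2070 kPa.
W = nRT ln(V₂/V₁) = 5.82×8.314×414×ln(0.184) = -33900 J.

-33900 J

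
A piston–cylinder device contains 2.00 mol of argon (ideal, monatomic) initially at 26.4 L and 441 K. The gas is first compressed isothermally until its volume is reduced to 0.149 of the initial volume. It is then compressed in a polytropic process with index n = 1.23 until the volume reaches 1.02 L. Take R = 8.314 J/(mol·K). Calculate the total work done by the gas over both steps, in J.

P₁ = nRT₁/V₁ = 2.00×8.314×441/26.4 = 278 kPa.
Step 1 — Isothermal: T stays 441 K; PV = const ⇒ V₂ = 3.93 L, P₂ = 1860 kPa.
ΔU = 0 (ideal gas, T constant).
W = nRT ln(V₂/V₁) = 2.00×8.314×441×ln(0.149) = -14000 J.
Q = ΔU + W = -14000 J.
State after step 1: P = 1860 kPa, V = 3.93 L, T = 441 K.
Step 2 — Polytropic n=1.23: T₂ = T₁(V₁/V₂)^(n−1) = 441×(3.86)^0.23 = 602 K; P₂ = P₁(V₁/V₂)^n = 9810 kPa.
W = (P₁V₁−P₂V₂)/(n−1) = (1860×3.93−9810×1.02)/0.23 = -11600 J.
ΔU = nCvΔT = 2.00×12.5×(602−441) = 4000 J.
Q = ΔU + W = -7600 J.
Net over both steps: W = -25600 J, Q = -21600 J, ΔU = 4000 J.

-25600 J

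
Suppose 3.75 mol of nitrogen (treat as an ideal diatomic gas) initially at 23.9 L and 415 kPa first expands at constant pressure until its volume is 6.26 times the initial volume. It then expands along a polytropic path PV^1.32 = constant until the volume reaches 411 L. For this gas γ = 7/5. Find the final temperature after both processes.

1440 K

T₁ = P₁V₁/(nR) = 415×23.9/(3.75×8.314) = 318 K.
Step 1 — Isobaric: P stays 415 kPa; V/T = const ⇒ T₂ = 1990 K, V₂ = 150 L.
W = PΔV = 415×(150−23.9) kPa·L = 52200 J.
ΔU = nCvΔT = 3.75×20.8×(1990−318) = 130000 J.
Q = ΔU + W = nCpΔT = 183000 J.
State after step 1: P = 415 kPa, V = 150 L, T = 1990 K.
Step 2 — Polytropic n=1.32: T₂ = T₁(V₁/V₂)^(n−1) = 1990×(0.364)^0.32 = 1440 K; P₂ = P₁(V₁/V₂)^n = 109 kPa.
W = (P₁V₁−P₂V₂)/(n−1) = (415×150−109×411)/0.32 = 53600 J.
ΔU = nCvΔT = 3.75×20.8×(1440−1990) = -42900 J.
Q = ΔU + W = 10700 J.
Net over both steps: W = 106000 J, Q = 193000 J, ΔU = 87500 J.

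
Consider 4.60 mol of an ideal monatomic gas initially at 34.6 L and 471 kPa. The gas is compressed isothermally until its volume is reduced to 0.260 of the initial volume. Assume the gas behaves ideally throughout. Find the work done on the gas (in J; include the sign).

T₁ = P₁V₁/(nR) = 471×34.6/(4.60×8.314) = 426 K.
Isothermal: T stays 426 K; PV = const ⇒ V₂ = 9.00 L, P₂ = 1810 kPa.
W = nRT ln(V₂/V₁) = 4.60×8.314×426×ln(0.260) = -22000 J.
Work done on the gas = −W_by = 22000 J.

22000 J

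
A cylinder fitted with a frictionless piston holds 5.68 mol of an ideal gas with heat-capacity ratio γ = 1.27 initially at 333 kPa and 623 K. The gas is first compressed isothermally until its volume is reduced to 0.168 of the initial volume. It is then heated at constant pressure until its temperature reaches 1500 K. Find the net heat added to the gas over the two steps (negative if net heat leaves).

142000 J

V₁ = nRT₁/P₁ = 5.68×8.314×623/333 = 88.3 L.
Step 1 — Isothermal: T stays 623 K; PV = const ⇒ V₂ = 14.8 L, P₂ = 1980 kPa.
ΔU = 0 (ideal gas, T constant).
W = nRT ln(V₂/V₁) = 5.68×8.314×623×ln(0.168) = -52500 J.
Q = ΔU + W = -52500 J.
State after step 1: P = 1980 kPa, V = 14.8 L, T = 623 K.
Step 2 — Isobaric: P stays 1980 kPa; V/T = const ⇒ T₂ = 1500 K, V₂ = 35.7 L.
W = PΔV = 1980×(35.7−14.8) kPa·L = 41400 J.
ΔU = nCvΔT = 5.68×30.8×(1500−623) = 153000 J.
Q = ΔU + W = nCpΔT = 195000 J.
Net over both steps: W = -11100 J, Q = 142000 J, ΔU = 153000 J.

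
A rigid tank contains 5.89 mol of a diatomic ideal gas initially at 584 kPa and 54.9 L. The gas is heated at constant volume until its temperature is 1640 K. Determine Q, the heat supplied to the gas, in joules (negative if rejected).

T₁ = P₁V₁/(nR) = 584×54.9/(5.89×8.314) = 655 K.
Isochoric: V stays 54.9 L; P/T = const ⇒ T₂ = 1640 K, P₂ = 1460 kPa.
W = 0 (no volume change).
ΔU = nCvΔT = 5.89×20.8×(1640−655) = 121000 J.
Q = ΔU = 121000 J.

121000 J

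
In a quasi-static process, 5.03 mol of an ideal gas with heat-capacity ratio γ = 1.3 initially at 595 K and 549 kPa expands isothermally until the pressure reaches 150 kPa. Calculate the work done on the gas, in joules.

-32300 J

V₁ = nRT₁/P₁ = 5.03×8.314×595/549 = 45.3 L.
Isothermal: T stays 595 K; PV = const ⇒ V₂ = 166 L, P₂ = 150 kPa.
W = nRT ln(V₂/V₁) = 5.03×8.314×595×ln(3.66) = 32300 J.
Work done on the gas = −W_by = -32300 J.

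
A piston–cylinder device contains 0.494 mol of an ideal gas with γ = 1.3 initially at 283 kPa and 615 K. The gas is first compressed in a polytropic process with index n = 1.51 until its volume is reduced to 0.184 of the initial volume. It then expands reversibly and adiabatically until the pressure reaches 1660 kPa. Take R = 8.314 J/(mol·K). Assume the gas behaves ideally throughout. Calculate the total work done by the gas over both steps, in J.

-3470 J

V₁ = nRT₁/P₁ = 0.494×8.314×615/283 = 8.93 L.
Step 1 — Polytropic n=1.51: T₂ = T₁(V₁/V₂)^(n−1) = 615×(5.43)^0.51 = 1460 K; P₂ = P₁(V₁/V₂)^n = 3650 kPa.
W = (P₁V₁−P₂V₂)/(n−1) = (283×8.93−3650×1.64)/0.51 = -6790 J.
ΔU = nCvΔT = 0.494×27.7×(1460−615) = 11500 J.
Q = ΔU + W = 4750 J.
State after step 1: P = 3650 kPa, V = 1.64 L, T = 1460 K.
Step 2 — Adiabatic: T₂/T₁ = (P₂/P₁)^((γ−1)/γ) ⇒ T₂ = 1460×(0.455)^0.231 = 1220 K; V₂ = 3.01 L.
ΔU = nCvΔT = 0.494×27.7×(1220−1460) = -3320 J.
Q = 0 for an adiabatic process, so W = −ΔU = 3320 J.
Net over both steps: W = -3470 J, Q = 4750 J, ΔU = 8230 J.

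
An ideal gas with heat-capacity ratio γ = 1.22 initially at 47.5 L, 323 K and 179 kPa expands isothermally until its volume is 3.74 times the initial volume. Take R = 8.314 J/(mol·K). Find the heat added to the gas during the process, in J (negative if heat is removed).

n = P₁V₁/(RT₁) = 179×47.5/(8.314×323) = 3.17 mol.
Isothermal: T stays 323 K; PV = const ⇒ V₂ = 178 L, P₂ = 47.9 kPa.
ΔU = 0 (ideal gas, T constant).
W = nRT ln(V₂/V₁) = 3.17×8.314×323×ln(3.74) = 11200 J.
Q = ΔU + W = 11200 J.

11200 J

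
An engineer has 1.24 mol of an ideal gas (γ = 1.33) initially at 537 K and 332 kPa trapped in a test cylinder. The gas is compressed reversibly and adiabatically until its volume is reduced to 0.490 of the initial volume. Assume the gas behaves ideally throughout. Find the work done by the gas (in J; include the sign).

-4450 J

V₁ = nRT₁/P₁ = 1.24×8.314×537/332 = 16.7 L.
Adiabatic: TV^(γ−1) = const ⇒ T₂ = 537×(2.04)^0.330 = 680 K; PV^γ = const ⇒ P₂ = 857 kPa.
ΔU = nCvΔT = 1.24×25.2×(680−537) = 4450 J.
Q = 0 for an adiabatic process, so W = −ΔU = -4450 J.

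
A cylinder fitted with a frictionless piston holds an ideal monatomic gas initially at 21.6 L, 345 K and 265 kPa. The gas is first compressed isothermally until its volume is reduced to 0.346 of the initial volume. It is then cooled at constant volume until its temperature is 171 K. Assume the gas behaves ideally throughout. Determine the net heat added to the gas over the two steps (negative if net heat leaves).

-10400 J

n = P₁V₁/(RT₁) = 265×21.6/(8.314×345) = 2.00 mol.
Step 1 — Isothermal: T stays 345 K; PV = const ⇒ V₂ = 7.47 L, P₂ = 766 kPa.
ΔU = 0 (ideal gas, T constant).
W = nRT ln(V₂/V₁) = 2.00×8.314×345×ln(0.346) = -6070 J.
Q = ΔU + W = -6070 J.
State after step 1: P = 766 kPa, V = 7.47 L, T = 345 K.
Step 2 — Isochoric: V stays 7.47 L; P/T = const ⇒ T₂ = 171 K, P₂ = 380 kPa.
W = 0 (no volume change).
ΔU = nCvΔT = 2.00×12.5×(171−345) = -4330 J.
Q = ΔU = -4330 J.
Net over both steps: W = -6070 J, Q = -10400 J, ΔU = -4330 J.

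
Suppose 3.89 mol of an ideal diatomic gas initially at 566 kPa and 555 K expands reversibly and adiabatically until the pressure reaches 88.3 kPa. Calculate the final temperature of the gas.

326 K

V₁ = nRT₁/P₁ = 3.89×8.314×555/566 = 31.7 L.
Adiabatic: T₂/T₁ = (P₂/P₁)^((γ−1)/γ) ⇒ T₂ = 555×(0.156)^0.286 = 326 K; V₂ = 120 L.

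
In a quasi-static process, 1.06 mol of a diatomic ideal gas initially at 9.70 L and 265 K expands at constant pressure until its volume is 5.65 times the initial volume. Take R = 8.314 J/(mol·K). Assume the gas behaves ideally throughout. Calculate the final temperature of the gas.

P₁ = nRT₁/V₁ = 1.06×8.314×265/9.70 = 241 kPa.
Isobaric: P stays 241 kPa; V/T = const ⇒ T₂ = 1500 K, V₂ = 54.8 L.

1500 K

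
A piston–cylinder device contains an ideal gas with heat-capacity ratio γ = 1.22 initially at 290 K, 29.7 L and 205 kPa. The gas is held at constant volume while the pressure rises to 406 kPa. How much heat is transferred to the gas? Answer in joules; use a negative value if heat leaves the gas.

27100 J

n = P₁V₁/(RT₁) = 205×29.7/(8.314×290) = 2.53 mol.
Isochoric: V stays 29.7 L; P/T = const ⇒ T₂ = 574 K, P₂ = 406 kPa.
W = 0 (no volume change).
ΔU = nCvΔT = 2.53×37.8×(574−290) = 27100 J.
Q = ΔU = 27100 J.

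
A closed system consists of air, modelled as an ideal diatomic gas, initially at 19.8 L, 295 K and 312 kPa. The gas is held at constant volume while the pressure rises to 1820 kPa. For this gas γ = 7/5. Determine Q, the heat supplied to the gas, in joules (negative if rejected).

n = P₁V₁/(RT₁) = 312×19.8/(8.314×295) = 2.52 mol.
Isochoric: V stays 19.8 L; P/T = const ⇒ T₂ = 1720 K, P₂ = 1820 kPa.
W = 0 (no volume change).
ΔU = nCvΔT = 2.52×20.8×(1720−295) = 74600 J.
Q = ΔU = 74600 J.

74600 J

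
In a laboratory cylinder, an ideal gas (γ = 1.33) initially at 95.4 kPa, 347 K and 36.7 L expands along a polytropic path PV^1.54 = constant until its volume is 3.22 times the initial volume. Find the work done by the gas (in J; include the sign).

n = P₁V₁/(RT₁) = 95.4×36.7/(8.314×347) = 1.21 mol.
Polytropic n=1.54: T₂ = T₁(V₁/V₂)^(n−1) = 347×(0.311)^0.54 = 185 K; P₂ = P₁(V₁/V₂)^n = 15.8 kPa.
W = (P₁V₁−P₂V₂)/(n−1) = (95.4×36.7−15.8×118)/0.54 = 3040 J.

3040 J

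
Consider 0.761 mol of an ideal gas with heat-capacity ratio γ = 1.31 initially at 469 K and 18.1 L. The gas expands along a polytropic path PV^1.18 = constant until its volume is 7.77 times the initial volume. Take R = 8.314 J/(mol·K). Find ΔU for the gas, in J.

-2950 J

P₁ = nRT₁/V₁ = 0.761×8.314×469/18.1 = 164 kPa.
Polytropic n=1.18: T₂ = T₁(V₁/V₂)^(n−1) = 469×(0.129)^0.18 = 324 K; P₂ = P₁(V₁/V₂)^n = 14.6 kPa.
For an ideal gas ΔU = nCvΔT with Cv = R/(γ−1) = 26.8 J/(mol·K).
ΔU = 0.761×26.8×(324−469) = -2950 J.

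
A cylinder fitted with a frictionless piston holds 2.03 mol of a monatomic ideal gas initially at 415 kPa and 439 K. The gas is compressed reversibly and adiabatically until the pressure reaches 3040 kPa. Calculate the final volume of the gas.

V₁ = nRT₁/P₁ = 2.03×8.314×439/415 = 17.9 L.
Adiabatic: T₂/T₁ = (P₂/P₁)^((γ−1)/γ) ⇒ T₂ = 439×(7.33)^0.400 = 974 K; V₂ = 5.41 L.

5.41 L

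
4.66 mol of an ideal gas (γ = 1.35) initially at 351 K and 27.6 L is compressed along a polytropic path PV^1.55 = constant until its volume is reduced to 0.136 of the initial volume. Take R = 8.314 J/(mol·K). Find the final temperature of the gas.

1050 K

P₁ = nRT₁/V₁ = 4.66×8.314×351/27.6 = 493 kPa.
Polytropic n=1.55: T₂ = T₁(V₁/V₂)^(n−1) = 351×(7.35)^0.55 = 1050 K; P₂ = P₁(V₁/V₂)^n = 10900 kPa.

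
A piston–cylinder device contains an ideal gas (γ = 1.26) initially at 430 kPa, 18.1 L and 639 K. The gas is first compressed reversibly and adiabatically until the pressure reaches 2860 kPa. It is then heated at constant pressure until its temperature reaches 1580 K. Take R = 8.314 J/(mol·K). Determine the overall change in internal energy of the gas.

44100 J

n = P₁V₁/(RT₁) = 430×18.1/(8.314×639) = 1.46 mol.
Step 1 — Adiabatic: T₂/T₁ = (P₂/P₁)^((γ−1)/γ) ⇒ T₂ = 639×(6.65)^0.206 = 945 K; V₂ = 4.02 L.
ΔU = nCvΔT = 1.46×32.0×(945−639) = 14300 J.
Q = 0 for an adiabatic process, so W = −ΔU = -14300 J.
State after step 1: P = 2860 kPa, V = 4.02 L, T = 945 K.
Step 2 — Isobaric: P stays 2860 kPa; V/T = const ⇒ T₂ = 1580 K, V₂ = 6.73 L.
W = PΔV = 2860×(6.73−4.02) kPa·L = 7740 J.
ΔU = nCvΔT = 1.46×32.0×(1580−945) = 29800 J.
Q = ΔU + W = nCpΔT = 37500 J.
Net over both steps: W = -6580 J, Q = 37500 J, ΔU = 44100 J.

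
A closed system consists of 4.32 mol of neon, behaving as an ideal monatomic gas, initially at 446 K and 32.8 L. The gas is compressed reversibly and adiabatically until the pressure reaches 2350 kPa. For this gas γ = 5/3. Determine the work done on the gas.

21000 J

P₁ = nRT₁/V₁ = 4.32×8.314×446/32.8 = 488 kPa.
Adiabatic: T₂/T₁ = (P₂/P₁)^((γ−1)/γ) ⇒ T₂ = 446×(4.81)^0.400 = 836 K; V₂ = 12.8 L.
ΔU = nCvΔT = 4.32×12.5×(836−446) = 21000 J.
Q = 0 for an adiabatic process, so W = −ΔU = -21000 J.
Work done on the gas = −W_by = 21000 J.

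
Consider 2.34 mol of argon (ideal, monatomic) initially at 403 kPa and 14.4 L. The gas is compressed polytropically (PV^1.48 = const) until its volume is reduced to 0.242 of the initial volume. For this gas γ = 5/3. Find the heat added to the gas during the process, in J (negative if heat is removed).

T₁ = P₁V₁/(nR) = 403×14.4/(2.34×8.314) = 298 K.
Polytropic n=1.48: T₂ = T₁(V₁/V₂)^(n−1) = 298×(4.13)^0.48 = 589 K; P₂ = P₁(V₁/V₂)^n = 3290 kPa.
W = (P₁V₁−P₂V₂)/(n−1) = (403×14.4−3290×3.48)/0.48 = -11800 J.
ΔU = nCvΔT = 2.34×12.5×(589−298) = 8500 J.
Q = ΔU + W = -3300 J.

-3300 J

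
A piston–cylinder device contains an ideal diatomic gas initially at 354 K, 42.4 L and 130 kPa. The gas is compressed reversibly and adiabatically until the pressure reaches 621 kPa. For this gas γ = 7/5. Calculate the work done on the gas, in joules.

7760 J

n = P₁V₁/(RT₁) = 130×42.4/(8.314×354) = 1.87 mol.
Adiabatic: T₂/T₁ = (P₂/P₁)^((γ−1)/γ) ⇒ T₂ = 354×(4.78)^0.286 = 553 K; V₂ = 13.9 L.
ΔU = nCvΔT = 1.87×20.8×(553−354) = 7760 J.
Q = 0 for an adiabatic process, so W = −ΔU = -7760 J.
Work done on the gas = −W_by = 7760 J.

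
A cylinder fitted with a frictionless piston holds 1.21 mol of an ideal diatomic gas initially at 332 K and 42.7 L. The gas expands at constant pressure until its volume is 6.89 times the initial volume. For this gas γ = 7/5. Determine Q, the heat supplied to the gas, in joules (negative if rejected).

P₁ = nRT₁/V₁ = 1.21×8.314×332/42.7 = 78.2 kPa.
Isobaric: P stays 78.2 kPa; V/T = const ⇒ T₂ = 2290 K, V₂ = 294 L.
W = PΔV = 78.2×(294−42.7) kPa·L = 19700 J.
ΔU = nCvΔT = 1.21×20.8×(2290−332) = 49200 J.
Q = ΔU + W = nCpΔT = 68900 J.

68900 J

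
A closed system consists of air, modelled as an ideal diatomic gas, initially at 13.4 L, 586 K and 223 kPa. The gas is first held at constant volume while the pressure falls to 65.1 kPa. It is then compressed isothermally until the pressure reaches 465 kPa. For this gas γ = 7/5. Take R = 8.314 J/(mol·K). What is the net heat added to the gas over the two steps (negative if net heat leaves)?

-7000 J

n = P₁V₁/(RT₁) = 223×13.4/(8.314×586) = 0.613 mol.
Step 1 — Isochoric: V stays 13.4 L; P/T = const ⇒ T₂ = 171 K, P₂ = 65.1 kPa.
W = 0 (no volume change).
ΔU = nCvΔT = 0.613×20.8×(171−586) = -5290 J.
Q = ΔU = -5290 J.
State after step 1: P = 65.1 kPa, V = 13.4 L, T = 171 K.
Step 2 — Isothermal: T stays 171 K; PV = const ⇒ V₂ = 1.88 L, P₂ = 465 kPa.
ΔU = 0 (ideal gas, T constant).
W = nRT ln(V₂/V₁) = 0.613×8.314×171×ln(0.140) = -1720 J.
Q = ΔU + W = -1720 J.
Net over both steps: W = -1720 J, Q = -7000 J, ΔU = -5290 J.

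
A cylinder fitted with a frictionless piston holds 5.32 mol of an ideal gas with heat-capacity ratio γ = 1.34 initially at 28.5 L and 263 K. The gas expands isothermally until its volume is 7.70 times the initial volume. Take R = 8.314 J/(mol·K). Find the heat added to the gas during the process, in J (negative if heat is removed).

23700 J

P₁ = nRT₁/V₁ = 5.32×8.314×263/28.5 = 408 kPa.
Isothermal: T stays 263 K; PV = const ⇒ V₂ = 219 L, P₂ = 53.0 kPa.
ΔU = 0 (ideal gas, T constant).
W = nRT ln(V₂/V₁) = 5.32×8.314×263×ln(7.70) = 23700 J.
Q = ΔU + W = 23700 J.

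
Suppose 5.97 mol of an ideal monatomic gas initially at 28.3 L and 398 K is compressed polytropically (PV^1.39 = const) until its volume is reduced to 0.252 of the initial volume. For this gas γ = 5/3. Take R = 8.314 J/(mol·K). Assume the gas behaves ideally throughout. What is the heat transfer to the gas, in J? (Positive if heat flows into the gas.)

-15000 J

P₁ = nRT₁/V₁ = 5.97×8.314×398/28.3 = 698 kPa.
Polytropic n=1.39: T₂ = T₁(V₁/V₂)^(n−1) = 398×(3.97)^0.39 = 681 K; P₂ = P₁(V₁/V₂)^n = 4740 kPa.
W = (P₁V₁−P₂V₂)/(n−1) = (698×28.3−4740×7.13)/0.39 = -36100 J.
ΔU = nCvΔT = 5.97×12.5×(681−398) = 21100 J.
Q = ΔU + W = -15000 J.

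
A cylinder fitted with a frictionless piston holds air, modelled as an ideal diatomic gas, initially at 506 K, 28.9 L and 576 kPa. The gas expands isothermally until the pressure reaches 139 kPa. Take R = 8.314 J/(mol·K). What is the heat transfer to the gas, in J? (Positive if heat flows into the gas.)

23700 J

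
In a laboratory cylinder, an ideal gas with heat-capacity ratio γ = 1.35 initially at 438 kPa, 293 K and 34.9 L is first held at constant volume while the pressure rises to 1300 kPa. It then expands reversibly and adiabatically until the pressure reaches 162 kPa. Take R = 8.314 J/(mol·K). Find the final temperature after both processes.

n = P₁V₁/(RT₁) = 438×34.9/(8.314×293) = 6.28 mol.
Step 1 — Isochoric: V stays 34.9 L; P/T = const ⇒ T₂ = 870 K, P₂ = 1300 kPa.
W = 0 (no volume change).
ΔU = nCvΔT = 6.28×23.8×(870−293) = 86000 J.
Q = ΔU = 86000 J.
State after step 1: P = 1300 kPa, V = 34.9 L, T = 870 K.
Step 2 — Adiabatic: T₂/T₁ = (P₂/P₁)^((γ−1)/γ) ⇒ T₂ = 870×(0.125)^0.259 = 507 K; V₂ = 163 L.
ΔU = nCvΔT = 6.28×23.8×(507−870) = -54100 J.
Q = 0 for an adiabatic process, so W = −ΔU = 54100 J.
Net over both steps: W = 54100 J, Q = 86000 J, ΔU = 31900 J.

507 K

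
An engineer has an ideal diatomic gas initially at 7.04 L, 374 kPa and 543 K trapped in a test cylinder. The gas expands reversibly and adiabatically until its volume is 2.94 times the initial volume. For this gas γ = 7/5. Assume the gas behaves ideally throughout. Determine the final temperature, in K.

353 K

Adiabatic: TV^(γ−1) = const ⇒ T₂ = 543×(0.340)^0.400 = 353 K; PV^γ = const ⇒ P₂ = 82.6 kPa.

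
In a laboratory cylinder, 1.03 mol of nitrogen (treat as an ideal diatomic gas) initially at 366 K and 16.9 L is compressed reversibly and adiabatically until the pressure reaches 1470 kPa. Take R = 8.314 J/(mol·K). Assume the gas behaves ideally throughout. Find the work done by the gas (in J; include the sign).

-6320 J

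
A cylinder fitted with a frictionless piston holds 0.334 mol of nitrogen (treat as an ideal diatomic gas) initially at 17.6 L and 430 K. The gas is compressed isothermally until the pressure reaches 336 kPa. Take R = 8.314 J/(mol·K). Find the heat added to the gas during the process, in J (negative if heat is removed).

-1910 J

P₁ = nRT₁/V₁ = 0.334×8.314×430/17.6 = 67.8 kPa.
Isothermal: T stays 430 K; PV = const ⇒ V₂ = 3.55 L, P₂ = 336 kPa.
ΔU = 0 (ideal gas, T constant).
W = nRT ln(V₂/V₁) = 0.334×8.314×430×ln(0.202) = -1910 J.
Q = ΔU + W = -1910 J.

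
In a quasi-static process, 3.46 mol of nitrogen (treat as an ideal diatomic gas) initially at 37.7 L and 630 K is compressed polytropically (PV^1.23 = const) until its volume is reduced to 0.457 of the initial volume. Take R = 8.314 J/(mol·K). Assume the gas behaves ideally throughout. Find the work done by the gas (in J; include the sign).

P₁ = nRT₁/V₁ = 3.46×8.314×630/37.7 = 481 kPa.
Polytropic n=1.23: T₂ = T₁(V₁/V₂)^(n−1) = 630×(2.19)^0.23 = 754 K; P₂ = P₁(V₁/V₂)^n = 1260 kPa.
W = (P₁V₁−P₂V₂)/(n−1) = (481×37.7−1260×17.2)/0.23 = -15500 J.

-15500 J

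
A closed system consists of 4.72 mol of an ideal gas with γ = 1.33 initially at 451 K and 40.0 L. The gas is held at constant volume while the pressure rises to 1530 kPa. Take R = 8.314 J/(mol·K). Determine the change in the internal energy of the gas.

P₁ = nRT₁/V₁ = 4.72×8.314×451/40.0 = 442 kPa.
Isochoric: V stays 40.0 L; P/T = const ⇒ T₂ = 1560 K, P₂ = 1530 kPa.
For an ideal gas ΔU = nCvΔT with Cv = R/(γ−1) = 25.2 J/(mol·K).
ΔU = 4.72×25.2×(1560−451) = 132000 J.

132000 J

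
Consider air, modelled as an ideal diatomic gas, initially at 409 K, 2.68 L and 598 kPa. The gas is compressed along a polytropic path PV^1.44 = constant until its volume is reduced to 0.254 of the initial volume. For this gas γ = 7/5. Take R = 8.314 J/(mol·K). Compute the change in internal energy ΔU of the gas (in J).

n = P₁V₁/(RT₁) = 598×2.68/(8.314×409) = 0.471 mol.
Polytropic n=1.44: T₂ = T₁(V₁/V₂)^(n−1) = 409×(3.94)^0.44 = 747 K; P₂ = P₁(V₁/V₂)^n = 4300 kPa.
For an ideal gas ΔU = nCvΔT with Cv = (5/2)R = 20.8 J/(mol·K).
ΔU = 0.471×20.8×(747−409) = 3320 J.

3320 J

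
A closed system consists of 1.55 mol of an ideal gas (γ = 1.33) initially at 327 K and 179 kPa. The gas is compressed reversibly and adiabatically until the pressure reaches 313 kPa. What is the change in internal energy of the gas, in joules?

1900 J

V₁ = nRT₁/P₁ = 1.55×8.314×327/179 = 23.5 L.
Adiabatic: T₂/T₁ = (P₂/P₁)^((γ−1)/γ) ⇒ T₂ = 327×(1.75)^0.248 = 376 K; V₂ = 15.5 L.
For an ideal gas ΔU = nCvΔT with Cv = R/(γ−1) = 25.2 J/(mol·K).
ΔU = 1.55×25.2×(376−327) = 1900 J.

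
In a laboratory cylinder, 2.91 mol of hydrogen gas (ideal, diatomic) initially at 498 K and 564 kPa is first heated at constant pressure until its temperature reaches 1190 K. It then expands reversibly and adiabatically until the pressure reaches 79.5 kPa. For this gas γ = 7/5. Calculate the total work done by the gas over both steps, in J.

47600 J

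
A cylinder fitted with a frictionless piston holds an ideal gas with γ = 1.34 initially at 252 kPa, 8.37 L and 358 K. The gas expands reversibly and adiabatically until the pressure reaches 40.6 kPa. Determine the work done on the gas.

-2300 J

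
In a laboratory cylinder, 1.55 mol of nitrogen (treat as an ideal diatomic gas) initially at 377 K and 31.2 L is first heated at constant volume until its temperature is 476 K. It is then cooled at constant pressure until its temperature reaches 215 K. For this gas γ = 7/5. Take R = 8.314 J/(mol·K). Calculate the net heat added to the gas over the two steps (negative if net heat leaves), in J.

-8580 J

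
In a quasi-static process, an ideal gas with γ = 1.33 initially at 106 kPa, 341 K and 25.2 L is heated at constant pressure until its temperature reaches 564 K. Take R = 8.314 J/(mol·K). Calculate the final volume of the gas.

41.7 L

Isobaric: P stays 106 kPa; V/T = const ⇒ T₂ = 564 K, V₂ = 41.7 L.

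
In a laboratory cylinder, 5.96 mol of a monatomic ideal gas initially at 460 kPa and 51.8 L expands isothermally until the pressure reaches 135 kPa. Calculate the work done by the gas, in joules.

T₁ = P₁V₁/(nR) = 460×51.8/(5.96×8.314) = 481 K.
Isothermal: T stays 481 K; PV = const ⇒ V₂ = 177 L, P₂ = 135 kPa.
W = nRT ln(V₂/V₁) = 5.96×8.314×481×ln(3.41) = 29200 J.

29200 J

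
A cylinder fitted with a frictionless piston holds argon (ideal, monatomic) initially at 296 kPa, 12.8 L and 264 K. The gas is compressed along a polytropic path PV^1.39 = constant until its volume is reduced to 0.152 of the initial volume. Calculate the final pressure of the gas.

Polytropic n=1.39: T₂ = T₁(V₁/V₂)^(n−1) = 264×(6.58)^0.39 = 550 K; P₂ = P₁(V₁/V₂)^n = 4060 kPa.

4060 kPa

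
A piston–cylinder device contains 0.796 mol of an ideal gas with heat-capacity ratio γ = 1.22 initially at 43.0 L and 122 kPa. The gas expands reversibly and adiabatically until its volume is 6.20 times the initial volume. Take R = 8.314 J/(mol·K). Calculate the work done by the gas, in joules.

T₁ = P₁V₁/(nR) = 122×43.0/(0.796×8.314) = 793 K.
Adiabatic: TV^(γ−1) = const ⇒ T₂ = 793×(0.161)^0.220 = 531 K; PV^γ = const ⇒ P₂ = 13.2 kPa.
ΔU = nCvΔT = 0.796×37.8×(531−793) = -7880 J.
Q = 0 for an adiabatic process, so W = −ΔU = 7880 J.

7880 J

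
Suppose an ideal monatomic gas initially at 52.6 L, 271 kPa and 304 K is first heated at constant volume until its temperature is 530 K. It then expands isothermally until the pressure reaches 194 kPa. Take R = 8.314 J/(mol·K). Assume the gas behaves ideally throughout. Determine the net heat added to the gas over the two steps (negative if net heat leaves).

38000 J

n = P₁V₁/(RT₁) = 271×52.6/(8.314×304) = 5.64 mol.
Step 1 — Isochoric: V stays 52.6 L; P/T = const ⇒ T₂ = 530 K, P₂ = 472 kPa.
W = 0 (no volume change).
ΔU = nCvΔT = 5.64×12.5×(530−304) = 15900 J.
Q = ΔU = 15900 J.
State after step 1: P = 472 kPa, V = 52.6 L, T = 530 K.
Step 2 — Isothermal: T stays 530 K; PV = const ⇒ V₂ = 128 L, P₂ = 194 kPa.
ΔU = 0 (ideal gas, T constant).
W = nRT ln(V₂/V₁) = 5.64×8.314×530×ln(2.44) = 22100 J.
Q = ΔU + W = 22100 J.
Net over both steps: W = 22100 J, Q = 38000 J, ΔU = 15900 J.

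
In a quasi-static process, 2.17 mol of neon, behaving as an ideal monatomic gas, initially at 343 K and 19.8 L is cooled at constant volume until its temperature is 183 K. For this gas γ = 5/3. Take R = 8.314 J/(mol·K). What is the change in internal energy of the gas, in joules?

-4330 J

P₁ = nRT₁/V₁ = 2.17×8.314×343/19.8 = 313 kPa.
Isochoric: V stays 19.8 L; P/T = const ⇒ T₂ = 183 K, P₂ = 167 kPa.
For an ideal gas ΔU = nCvΔT with Cv = (3/2)R = 12.5 J/(mol·K).
ΔU = 2.17×12.5×(183−343) = -4330 J.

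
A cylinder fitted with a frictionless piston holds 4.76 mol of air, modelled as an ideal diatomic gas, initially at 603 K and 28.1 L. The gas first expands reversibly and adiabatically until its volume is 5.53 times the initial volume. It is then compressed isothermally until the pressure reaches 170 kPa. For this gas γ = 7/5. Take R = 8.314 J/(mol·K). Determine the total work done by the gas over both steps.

20100 J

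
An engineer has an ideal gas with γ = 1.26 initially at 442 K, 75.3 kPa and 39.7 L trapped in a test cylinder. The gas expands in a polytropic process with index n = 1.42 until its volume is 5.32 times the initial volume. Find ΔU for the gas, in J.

n = P₁V₁/(RT₁) = 75.3×39.7/(8.314×442) = 0.813 mol.
Polytropic n=1.42: T₂ = T₁(V₁/V₂)^(n−1) = 442×(0.188)^0.42 = 219 K; P₂ = P₁(V₁/V₂)^n = 7.01 kPa.
For an ideal gas ΔU = nCvΔT with Cv = R/(γ−1) = 32.0 J/(mol·K).
ΔU = 0.813×32.0×(219−442) = -5800 J.

-5800 J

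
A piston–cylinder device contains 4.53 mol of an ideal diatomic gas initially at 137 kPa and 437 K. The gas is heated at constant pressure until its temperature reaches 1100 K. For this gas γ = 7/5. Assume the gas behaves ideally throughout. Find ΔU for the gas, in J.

V₁ = nRT₁/P₁ = 4.53×8.314×437/137 = 120 L.
Isobaric: P stays 137 kPa; V/T = const ⇒ T₂ = 1100 K, V₂ = 302 L.
For an ideal gas ΔU = nCvΔT with Cv = (5/2)R = 20.8 J/(mol·K).
ΔU = 4.53×20.8×(1100−437) = 62400 J.

62400 J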